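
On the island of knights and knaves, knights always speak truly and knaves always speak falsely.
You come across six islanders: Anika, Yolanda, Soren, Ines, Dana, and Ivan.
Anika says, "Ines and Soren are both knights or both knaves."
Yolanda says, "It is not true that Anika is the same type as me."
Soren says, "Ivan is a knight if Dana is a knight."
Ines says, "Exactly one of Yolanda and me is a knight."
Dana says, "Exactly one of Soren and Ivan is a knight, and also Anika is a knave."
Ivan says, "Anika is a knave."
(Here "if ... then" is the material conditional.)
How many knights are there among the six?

2

The unique consistent assignment is Anika=knave, Yolanda=knave, Soren=knight, Ines=knave, Dana=knave, Ivan=knight.
That has 2 knights.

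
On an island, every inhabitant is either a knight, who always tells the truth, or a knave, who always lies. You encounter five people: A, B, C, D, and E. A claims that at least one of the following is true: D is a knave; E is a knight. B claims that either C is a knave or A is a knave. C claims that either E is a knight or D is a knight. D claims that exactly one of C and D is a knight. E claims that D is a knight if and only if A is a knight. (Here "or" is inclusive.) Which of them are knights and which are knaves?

A is a knight, B is a knight, C is a knave, D is a knave, and E is a knave.

Suppose A is a knave. Then A's statement "at least one of the following is true: D is a knave; E is a knight" would have to be false. Checking the 16 ways to assign the others, none is consistent with every speaker.
(For instance, with B=knight, C=knave, D=knave, E=knave, A's claim "at least one of the following is true: D is a knave; E is a knight" comes out true where it would need to be false.)
So A must be a knight, making "at least one of the following is true: D is a knave; E is a knight" true. Taking A=knight, B=knight, C=knave, D=knave, E=knave, each remaining statement checks out:
  B (knight): "either C is a knave or A is a knave" — true. ✓
  C (knave): "either E is a knight or D is a knight" — false. ✓
  D (knave): "exactly one of C and D is a knight" — false. ✓
  E (knave): "D is a knight if and only if A is a knight" — false. ✓
This is the unique consistent assignment.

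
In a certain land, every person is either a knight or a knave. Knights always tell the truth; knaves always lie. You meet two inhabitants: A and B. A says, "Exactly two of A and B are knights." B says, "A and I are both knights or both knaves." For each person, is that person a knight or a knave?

Knights: A and B. Knaves: none.

Suppose A is a knave. Then A's statement "exactly two of A and B are knights" would have to be false. Checking the 2 ways to assign the others, none is consistent with every speaker.
(For instance, with B=knight, B's claim "A and I are both knights or both knaves" comes out false where it would need to be true.)
So A must be a knight, making "exactly two of A and B are knights" true. Taking A=knight, B=knight, each remaining statement checks out:
  B (knight): "A and I are both knights or both knaves" — true. ✓
This is the unique consistent assignment.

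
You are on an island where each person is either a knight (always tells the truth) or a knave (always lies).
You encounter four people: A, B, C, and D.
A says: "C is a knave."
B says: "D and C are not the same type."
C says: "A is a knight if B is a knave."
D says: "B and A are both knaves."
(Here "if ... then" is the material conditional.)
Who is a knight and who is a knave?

A is a knave, so "C is a knave" must be False — and it is.
B is a knight, and the claim "D and C are not the same type" is indeed True.
C is a knight; "A is a knight if B is a knave" is True, as required.
Since D is a knave, "B and A are both knaves" needs to be False, which holds.

A is a knave, B is a knight, C is a knight, and D is a knave.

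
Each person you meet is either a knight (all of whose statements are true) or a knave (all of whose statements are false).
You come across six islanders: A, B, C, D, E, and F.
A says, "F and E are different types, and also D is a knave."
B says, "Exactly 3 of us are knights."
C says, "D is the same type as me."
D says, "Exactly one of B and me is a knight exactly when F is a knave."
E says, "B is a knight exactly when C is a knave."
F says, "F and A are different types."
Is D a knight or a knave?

D is a knight.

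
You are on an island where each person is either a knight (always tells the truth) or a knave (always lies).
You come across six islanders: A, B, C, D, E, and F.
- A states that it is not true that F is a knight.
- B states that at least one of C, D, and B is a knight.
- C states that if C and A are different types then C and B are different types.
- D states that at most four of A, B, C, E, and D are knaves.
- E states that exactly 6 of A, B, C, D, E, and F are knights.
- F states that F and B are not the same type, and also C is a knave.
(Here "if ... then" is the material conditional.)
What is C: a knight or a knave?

Consistent assignments: {A=knight, B=knight, C=knight, D=knight, E=knave, F=knave}
In every consistent assignment, C is a knight.

C is a knight.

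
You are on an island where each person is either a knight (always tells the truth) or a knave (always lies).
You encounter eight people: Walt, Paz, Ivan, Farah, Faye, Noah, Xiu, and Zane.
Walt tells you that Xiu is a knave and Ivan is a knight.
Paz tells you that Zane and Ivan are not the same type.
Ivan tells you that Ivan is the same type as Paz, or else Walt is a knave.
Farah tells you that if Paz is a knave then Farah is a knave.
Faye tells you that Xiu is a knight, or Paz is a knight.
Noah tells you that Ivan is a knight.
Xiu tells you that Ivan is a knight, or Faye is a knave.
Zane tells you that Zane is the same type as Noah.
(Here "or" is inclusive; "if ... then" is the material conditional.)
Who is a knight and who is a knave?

Walt is a knave, Paz is a knight, Ivan is a knight, Farah is a knight, Faye is a knight, Noah is a knight, Xiu is a knight, and Zane is a knave.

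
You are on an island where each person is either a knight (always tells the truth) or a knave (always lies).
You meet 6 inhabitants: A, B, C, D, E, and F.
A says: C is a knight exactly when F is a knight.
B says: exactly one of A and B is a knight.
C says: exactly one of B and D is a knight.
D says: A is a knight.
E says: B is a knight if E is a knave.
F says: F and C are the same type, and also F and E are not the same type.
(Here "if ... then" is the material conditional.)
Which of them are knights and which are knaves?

As a knave, A's statement "C is a knight exactly when F is a knight" should be false; it is.
B is a knight, so "exactly one of A and B is a knight" must be True — and it is.
C is a knight, and the claim "exactly one of B and D is a knight" is indeed True.
As a knave, D's statement "A is a knight" should be false; it is.
E (knight): "B is a knight if E is a knave" — True. ✓
F is a knave, so "F and C are the same type, and also F and E are not the same type" must be false — and it is.

Knights: B, C, and E. Knaves: A, D, and F.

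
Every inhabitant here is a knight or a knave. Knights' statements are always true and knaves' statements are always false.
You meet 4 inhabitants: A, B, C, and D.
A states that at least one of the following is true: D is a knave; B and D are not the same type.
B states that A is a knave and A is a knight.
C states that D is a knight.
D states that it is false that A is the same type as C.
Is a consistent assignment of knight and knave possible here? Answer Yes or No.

No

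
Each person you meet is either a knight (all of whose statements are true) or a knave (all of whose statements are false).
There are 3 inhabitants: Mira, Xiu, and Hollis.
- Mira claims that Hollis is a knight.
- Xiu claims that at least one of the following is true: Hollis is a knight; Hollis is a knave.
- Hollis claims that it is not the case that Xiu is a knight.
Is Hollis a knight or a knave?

Consistent assignments: {Mira=knave, Xiu=knight, Hollis=knave}
In every consistent assignment, Hollis is a knave.

Hollis is a knave.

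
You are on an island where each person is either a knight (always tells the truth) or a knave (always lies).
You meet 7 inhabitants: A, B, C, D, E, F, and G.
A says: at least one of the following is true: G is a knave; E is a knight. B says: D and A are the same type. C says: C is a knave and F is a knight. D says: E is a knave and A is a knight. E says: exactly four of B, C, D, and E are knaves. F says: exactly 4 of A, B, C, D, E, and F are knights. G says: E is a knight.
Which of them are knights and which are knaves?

A is a knight, B is a knight, C is a knave, D is a knight, E is a knave, F is a knave, and G is a knave.

As a knight, A's statement "at least one of the following is true: G is a knave; E is a knight" should be true; it is.
B is a knight; "D and A are the same type" is true, as required.
Since C is a knave, "C is a knave and F is a knight" needs to be false, which holds.
D is a knight, so "E is a knave and A is a knight" must be true — and it is.
E is a knave, so "exactly four of B, C, D, and E are knaves" must be false — and it is.
As a knave, F's statement "exactly 4 of A, B, C, D, E, and F are knights" should be false; it is.
Since G is a knave, "E is a knight" needs to be false, which holds.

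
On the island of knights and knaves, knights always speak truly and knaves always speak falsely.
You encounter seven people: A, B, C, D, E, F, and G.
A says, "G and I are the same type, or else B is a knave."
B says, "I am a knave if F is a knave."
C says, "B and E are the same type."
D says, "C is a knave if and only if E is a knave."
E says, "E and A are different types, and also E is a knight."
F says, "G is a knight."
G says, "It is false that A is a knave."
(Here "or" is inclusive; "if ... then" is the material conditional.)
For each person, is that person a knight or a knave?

Since A is a knight, "G and I are the same type, or else B is a knave" needs to be true, which holds.
B (knight): "I am a knave if F is a knave" — true. ✓
Since C is a knave, "B and E are the same type" needs to be False, which holds.
D (knight): "C is a knave if and only if E is a knave" — true. ✓
E (knave): "E and A are different types, and also E is a knight" — False. ✓
As a knight, F's statement "G is a knight" should be true; it is.
G is a knight; "it is false that A is a knave" is true, as required.

A is a knight, B is a knight, C is a knave, D is a knight, E is a knave, F is a knight, and G is a knight.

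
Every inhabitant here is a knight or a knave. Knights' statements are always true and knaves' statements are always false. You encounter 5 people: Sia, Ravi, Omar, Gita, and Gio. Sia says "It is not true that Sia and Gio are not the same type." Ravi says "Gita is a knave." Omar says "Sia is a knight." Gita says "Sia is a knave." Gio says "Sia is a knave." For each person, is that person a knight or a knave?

Sia is a knave; "it is not true that Sia and Gio are not the same type" is false, as required.
Ravi is a knave, so "Gita is a knave" must be false — and it is.
Omar is a knave, and the claim "Sia is a knight" is indeed false.
Since Gita is a knight, "Sia is a knave" needs to be True, which holds.
Gio is a knight, and the claim "Sia is a knave" is indeed True.

Sia is a knave, Ravi is a knave, Omar is a knave, Gita is a knight, and Gio is a knight.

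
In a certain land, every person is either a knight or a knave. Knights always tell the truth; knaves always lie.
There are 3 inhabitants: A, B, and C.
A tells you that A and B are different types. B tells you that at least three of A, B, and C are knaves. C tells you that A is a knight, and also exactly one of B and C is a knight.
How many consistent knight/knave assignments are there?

2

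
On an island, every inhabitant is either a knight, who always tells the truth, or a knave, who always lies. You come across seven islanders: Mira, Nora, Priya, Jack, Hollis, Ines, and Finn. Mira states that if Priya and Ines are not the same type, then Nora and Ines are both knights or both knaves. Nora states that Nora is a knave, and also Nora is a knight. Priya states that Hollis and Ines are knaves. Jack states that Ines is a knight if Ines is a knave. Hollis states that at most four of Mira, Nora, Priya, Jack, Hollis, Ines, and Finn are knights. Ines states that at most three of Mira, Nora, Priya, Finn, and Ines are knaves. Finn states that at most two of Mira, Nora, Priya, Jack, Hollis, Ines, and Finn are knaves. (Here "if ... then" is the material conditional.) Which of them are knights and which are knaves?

Knights: Mira and Hollis. Knaves: Nora, Priya, Jack, Ines, and Finn.

As a knight, Mira's statement "if Priya and Ines are not the same type, then Nora and Ines are both knights or both knaves" should be true; it is.
As a knave, Nora's statement "Nora is a knave, and also Nora is a knight" should be false; it is.
As a knave, Priya's statement "Hollis and Ines are knaves" should be false; it is.
Jack is a knave, and the claim "Ines is a knight if Ines is a knave" is indeed false.
Hollis is a knight, and the claim "at most four of Mira, Nora, Priya, Jack, Hollis, Ines, and Finn are knights" is indeed true.
Ines is a knave, so "at most three of Mira, Nora, Priya, Finn, and Ines are knaves" must be false — and it is.
Finn (knave): "at most two of Mira, Nora, Priya, Jack, Hollis, Ines, and Finn are knaves" — false. ✓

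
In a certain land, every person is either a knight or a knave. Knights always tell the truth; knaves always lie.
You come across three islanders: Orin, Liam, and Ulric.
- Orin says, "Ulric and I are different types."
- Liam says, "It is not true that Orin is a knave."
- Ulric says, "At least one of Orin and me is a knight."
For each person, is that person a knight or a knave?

Since Orin is a knave, "Ulric and I are different types" needs to be False, which holds.
Liam is a knave; "it is not true that Orin is a knave" is False, as required.
Ulric is a knave; "at least one of Orin and me is a knight" is False, as required.

Knights: none. Knaves: Orin, Liam, and Ulric.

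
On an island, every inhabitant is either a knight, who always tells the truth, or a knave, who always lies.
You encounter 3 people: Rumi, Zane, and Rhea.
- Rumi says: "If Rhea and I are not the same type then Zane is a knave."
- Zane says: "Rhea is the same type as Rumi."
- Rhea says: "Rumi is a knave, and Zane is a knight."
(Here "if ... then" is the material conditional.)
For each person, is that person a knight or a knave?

Suppose Rumi is a knave. Then Rumi's statement "if Rhea and I are not the same type then Zane is a knave" would have to be false. Checking the 4 ways to assign the others, none is consistent with every speaker.
(For instance, with Zane=knave, Rhea=knave, Rumi's claim "if Rhea and I are not the same type then Zane is a knave" comes out true where it would need to be false.)
So Rumi must be a knight, making "if Rhea and I are not the same type then Zane is a knave" true. Taking Rumi=knight, Zane=knave, Rhea=knave, each remaining statement checks out:
  Zane (knave): "Rhea is the same type as Rumi" — false. ✓
  Rhea (knave): "Rumi is a knave, and Zane is a knight" — false. ✓
This is the unique consistent assignment.

Knights: Rumi. Knaves: Zane and Rhea.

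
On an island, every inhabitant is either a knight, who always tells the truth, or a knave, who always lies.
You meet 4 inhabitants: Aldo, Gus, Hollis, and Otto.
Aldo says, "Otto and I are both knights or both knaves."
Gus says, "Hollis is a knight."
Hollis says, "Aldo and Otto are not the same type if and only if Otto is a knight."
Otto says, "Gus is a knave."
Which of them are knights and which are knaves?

Since Aldo is a knight, "Otto and I are both knights or both knaves" needs to be True, which holds.
Since Gus is a knave, "Hollis is a knight" needs to be false, which holds.
Hollis (knave): "Aldo and Otto are not the same type if and only if Otto is a knight" — false. ✓
As a knight, Otto's statement "Gus is a knave" should be True; it is.

Knights: Aldo and Otto. Knaves: Gus and Hollis.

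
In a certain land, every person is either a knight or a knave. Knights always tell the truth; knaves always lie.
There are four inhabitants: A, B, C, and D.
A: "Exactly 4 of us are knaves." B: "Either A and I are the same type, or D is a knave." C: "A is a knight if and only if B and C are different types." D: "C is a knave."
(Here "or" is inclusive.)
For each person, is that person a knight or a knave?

A is a knave, so "exactly 4 of us are knaves" must be false — and it is.
Since B is a knight, "either A and I are the same type, or D is a knave" needs to be True, which holds.
C is a knight, and the claim "A is a knight if and only if B and C are different types" is indeed True.
Since D is a knave, "C is a knave" needs to be false, which holds.

Knights: B and C. Knaves: A and D.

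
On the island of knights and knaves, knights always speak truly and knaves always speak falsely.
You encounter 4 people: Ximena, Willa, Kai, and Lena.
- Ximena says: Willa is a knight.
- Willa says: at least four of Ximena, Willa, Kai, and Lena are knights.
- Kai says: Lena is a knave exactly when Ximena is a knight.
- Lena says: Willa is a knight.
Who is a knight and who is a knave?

Ximena is a knave, Willa is a knave, Kai is a knave, and Lena is a knave.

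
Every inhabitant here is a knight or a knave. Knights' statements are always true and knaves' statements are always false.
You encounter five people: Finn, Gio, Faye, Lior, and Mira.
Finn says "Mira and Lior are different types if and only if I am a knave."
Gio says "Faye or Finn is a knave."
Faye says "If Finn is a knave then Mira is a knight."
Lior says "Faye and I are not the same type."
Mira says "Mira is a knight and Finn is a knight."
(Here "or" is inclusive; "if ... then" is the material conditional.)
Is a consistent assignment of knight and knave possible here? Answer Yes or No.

One consistent assignment: Finn=knave, Gio=knight, Faye=knave, Lior=knave, Mira=knave.

Yes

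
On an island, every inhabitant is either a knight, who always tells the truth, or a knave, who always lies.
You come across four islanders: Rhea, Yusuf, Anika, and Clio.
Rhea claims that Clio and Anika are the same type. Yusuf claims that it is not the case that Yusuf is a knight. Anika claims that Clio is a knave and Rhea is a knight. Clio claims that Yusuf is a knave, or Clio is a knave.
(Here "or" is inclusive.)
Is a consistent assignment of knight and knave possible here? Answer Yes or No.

Checking all 16 assignments, each has at least one speaker whose statement's truth value contradicts their type.

No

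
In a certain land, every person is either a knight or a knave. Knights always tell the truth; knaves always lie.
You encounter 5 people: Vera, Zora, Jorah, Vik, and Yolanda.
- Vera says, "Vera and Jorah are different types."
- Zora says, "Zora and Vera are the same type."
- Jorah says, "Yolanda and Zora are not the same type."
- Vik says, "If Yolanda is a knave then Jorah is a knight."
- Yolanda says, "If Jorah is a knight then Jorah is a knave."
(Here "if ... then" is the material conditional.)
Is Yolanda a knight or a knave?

Yolanda is a knight.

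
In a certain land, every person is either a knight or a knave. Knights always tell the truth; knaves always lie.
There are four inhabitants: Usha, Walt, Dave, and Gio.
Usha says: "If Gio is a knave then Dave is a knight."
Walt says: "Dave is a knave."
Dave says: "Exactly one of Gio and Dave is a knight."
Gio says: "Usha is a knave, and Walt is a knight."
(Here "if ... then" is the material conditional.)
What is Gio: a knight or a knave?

Gio is a knave.

Consistent assignments: {Usha=knight, Walt=knave, Dave=knight, Gio=knave}
In every consistent assignment, Gio is a knave.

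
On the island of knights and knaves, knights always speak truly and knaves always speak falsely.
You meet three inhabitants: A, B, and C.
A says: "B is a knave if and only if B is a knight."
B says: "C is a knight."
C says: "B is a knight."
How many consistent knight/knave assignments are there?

Consistent assignments:
  A=knave, B=knight, C=knight
  A=knave, B=knave, C=knave

2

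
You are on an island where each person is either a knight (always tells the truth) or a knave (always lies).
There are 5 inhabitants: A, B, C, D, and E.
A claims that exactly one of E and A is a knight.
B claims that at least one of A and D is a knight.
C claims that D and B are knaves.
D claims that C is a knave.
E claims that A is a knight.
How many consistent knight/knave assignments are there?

2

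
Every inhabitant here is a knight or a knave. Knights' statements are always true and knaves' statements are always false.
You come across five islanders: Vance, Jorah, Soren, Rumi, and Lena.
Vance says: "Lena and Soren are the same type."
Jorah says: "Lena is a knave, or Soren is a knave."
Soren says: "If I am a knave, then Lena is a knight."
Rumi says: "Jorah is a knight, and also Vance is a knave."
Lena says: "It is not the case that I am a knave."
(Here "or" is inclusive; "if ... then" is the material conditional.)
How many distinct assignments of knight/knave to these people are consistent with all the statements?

3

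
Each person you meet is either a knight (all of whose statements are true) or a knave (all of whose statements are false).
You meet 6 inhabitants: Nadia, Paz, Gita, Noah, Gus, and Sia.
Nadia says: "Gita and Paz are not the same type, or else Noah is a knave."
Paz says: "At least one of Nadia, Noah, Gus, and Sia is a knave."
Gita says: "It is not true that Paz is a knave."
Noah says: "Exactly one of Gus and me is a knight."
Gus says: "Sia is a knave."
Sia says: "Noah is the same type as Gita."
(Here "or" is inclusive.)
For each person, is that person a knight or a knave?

Nadia is a knave, and the claim "Gita and Paz are not the same type, or else Noah is a knave" is indeed False.
Paz is a knight, and the claim "at least one of Nadia, Noah, Gus, and Sia is a knave" is indeed true.
Since Gita is a knight, "it is not true that Paz is a knave" needs to be true, which holds.
Noah (knight): "exactly one of Gus and me is a knight" — true. ✓
Gus (knave): "Sia is a knave" — False. ✓
Sia is a knight, so "Noah is the same type as Gita" must be true — and it is.

Nadia is a knave, Paz is a knight, Gita is a knight, Noah is a knight, Gus is a knave, and Sia is a knight.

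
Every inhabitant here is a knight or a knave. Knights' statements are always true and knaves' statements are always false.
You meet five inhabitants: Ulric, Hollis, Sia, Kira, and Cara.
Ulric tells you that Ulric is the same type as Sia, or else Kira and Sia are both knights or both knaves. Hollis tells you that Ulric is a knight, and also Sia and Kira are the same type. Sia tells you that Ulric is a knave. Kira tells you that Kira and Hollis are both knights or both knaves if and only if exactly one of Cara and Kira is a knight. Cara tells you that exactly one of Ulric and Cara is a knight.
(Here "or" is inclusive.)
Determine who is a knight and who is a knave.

Ulric is a knave, Hollis is a knave, Sia is a knight, Kira is a knave, and Cara is a knave.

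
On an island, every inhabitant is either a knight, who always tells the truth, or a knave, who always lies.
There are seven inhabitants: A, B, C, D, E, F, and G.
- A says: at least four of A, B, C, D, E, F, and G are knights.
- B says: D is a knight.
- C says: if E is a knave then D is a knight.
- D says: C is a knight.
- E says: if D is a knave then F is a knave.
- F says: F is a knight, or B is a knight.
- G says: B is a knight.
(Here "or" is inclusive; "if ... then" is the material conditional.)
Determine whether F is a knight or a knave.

F is a knight.

Consistent assignments: {A=knight, B=knight, C=knight, D=knight, E=knight, F=knight, G=knight}; {A=knave, B=knave, C=knave, D=knave, E=knave, F=knight, G=knave}
In every consistent assignment, F is a knight.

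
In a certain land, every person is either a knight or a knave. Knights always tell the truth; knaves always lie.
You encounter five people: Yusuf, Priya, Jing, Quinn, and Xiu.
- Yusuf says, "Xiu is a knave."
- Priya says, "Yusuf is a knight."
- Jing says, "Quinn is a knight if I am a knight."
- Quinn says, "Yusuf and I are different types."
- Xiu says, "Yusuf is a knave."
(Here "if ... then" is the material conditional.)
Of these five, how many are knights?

The unique consistent assignment is Yusuf=knave, Priya=knave, Jing=knight, Quinn=knight, Xiu=knight.
That has 3 knights.

3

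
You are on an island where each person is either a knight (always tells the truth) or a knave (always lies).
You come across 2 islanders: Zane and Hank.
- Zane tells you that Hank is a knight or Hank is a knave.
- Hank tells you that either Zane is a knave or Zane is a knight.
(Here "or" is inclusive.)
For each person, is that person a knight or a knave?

Zane is a knight and Hank is a knight.

Suppose Zane is a knave. Then Zane's statement "Hank is a knight or Hank is a knave" would have to be false. Checking the 2 ways to assign the others, none is consistent with every speaker.
(For instance, with Hank=knight, Zane's claim "Hank is a knight or Hank is a knave" comes out true where it would need to be false.)
So Zane must be a knight, making "Hank is a knight or Hank is a knave" true. Taking Zane=knight, Hank=knight, each remaining statement checks out:
  Hank (knight): "either Zane is a knave or Zane is a knight" — true. ✓
This is the unique consistent assignment.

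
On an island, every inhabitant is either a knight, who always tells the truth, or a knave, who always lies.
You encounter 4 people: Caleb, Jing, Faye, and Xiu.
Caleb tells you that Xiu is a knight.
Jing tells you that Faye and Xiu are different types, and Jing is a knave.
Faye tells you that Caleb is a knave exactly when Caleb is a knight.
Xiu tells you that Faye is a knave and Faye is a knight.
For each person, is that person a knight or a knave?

Caleb is a knave, Jing is a knave, Faye is a knave, and Xiu is a knave.

As a knave, Caleb's statement "Xiu is a knight" should be False; it is.
Jing is a knave; "Faye and Xiu are different types, and Jing is a knave" is False, as required.
Faye (knave): "Caleb is a knave exactly when Caleb is a knight" — False. ✓
Xiu is a knave, and the claim "Faye is a knave and Faye is a knight" is indeed False.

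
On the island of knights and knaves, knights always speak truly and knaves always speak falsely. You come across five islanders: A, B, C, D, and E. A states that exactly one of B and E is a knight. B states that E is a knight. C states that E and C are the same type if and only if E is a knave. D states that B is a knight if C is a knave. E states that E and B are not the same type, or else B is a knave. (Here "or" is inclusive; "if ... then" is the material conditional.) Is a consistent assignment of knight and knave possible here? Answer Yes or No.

Checking all 32 assignments, each has at least one speaker whose statement's truth value contradicts their type.

No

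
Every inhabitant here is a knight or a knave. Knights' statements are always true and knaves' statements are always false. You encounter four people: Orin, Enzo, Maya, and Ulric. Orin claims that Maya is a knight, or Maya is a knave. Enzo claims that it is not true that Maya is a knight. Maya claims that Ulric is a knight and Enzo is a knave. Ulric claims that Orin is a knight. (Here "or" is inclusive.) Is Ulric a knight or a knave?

Ulric is a knight.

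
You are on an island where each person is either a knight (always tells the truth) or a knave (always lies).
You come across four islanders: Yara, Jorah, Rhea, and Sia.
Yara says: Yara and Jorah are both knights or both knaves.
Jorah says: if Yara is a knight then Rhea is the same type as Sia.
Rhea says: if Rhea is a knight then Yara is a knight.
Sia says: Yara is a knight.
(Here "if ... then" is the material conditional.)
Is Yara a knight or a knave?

Consistent assignments: {Yara=knight, Jorah=knight, Rhea=knight, Sia=knight}
In every consistent assignment, Yara is a knight.

Yara is a knight.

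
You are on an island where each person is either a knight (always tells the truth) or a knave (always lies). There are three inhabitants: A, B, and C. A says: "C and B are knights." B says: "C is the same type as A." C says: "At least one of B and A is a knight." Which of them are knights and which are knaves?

A is a knight, B is a knight, and C is a knight.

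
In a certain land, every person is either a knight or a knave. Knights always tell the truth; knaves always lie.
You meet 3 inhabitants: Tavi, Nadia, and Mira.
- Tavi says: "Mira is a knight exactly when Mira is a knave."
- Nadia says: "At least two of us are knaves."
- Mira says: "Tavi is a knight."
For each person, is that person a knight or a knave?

Tavi is a knave, Nadia is a knight, and Mira is a knave.

Suppose Tavi is a knight. Then Tavi's statement "Mira is a knight exactly when Mira is a knave" would have to be true. Checking the 4 ways to assign the others, none is consistent with every speaker.
(For instance, with Nadia=knight, Mira=knave, Tavi's claim "Mira is a knight exactly when Mira is a knave" comes out false where it would need to be true.)
So Tavi must be a knave, making "Mira is a knight exactly when Mira is a knave" false. Taking Tavi=knave, Nadia=knight, Mira=knave, each remaining statement checks out:
  Nadia (knight): "at least two of us are knaves" — true. ✓
  Mira (knave): "Tavi is a knight" — false. ✓
This is the unique consistent assignment.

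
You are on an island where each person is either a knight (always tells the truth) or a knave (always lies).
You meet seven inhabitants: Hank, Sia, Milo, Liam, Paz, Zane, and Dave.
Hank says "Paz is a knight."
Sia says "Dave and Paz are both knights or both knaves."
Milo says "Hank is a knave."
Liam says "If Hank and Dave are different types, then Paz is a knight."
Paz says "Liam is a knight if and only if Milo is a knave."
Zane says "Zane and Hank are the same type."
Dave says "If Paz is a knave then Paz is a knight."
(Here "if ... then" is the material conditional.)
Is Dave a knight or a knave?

Dave is a knight.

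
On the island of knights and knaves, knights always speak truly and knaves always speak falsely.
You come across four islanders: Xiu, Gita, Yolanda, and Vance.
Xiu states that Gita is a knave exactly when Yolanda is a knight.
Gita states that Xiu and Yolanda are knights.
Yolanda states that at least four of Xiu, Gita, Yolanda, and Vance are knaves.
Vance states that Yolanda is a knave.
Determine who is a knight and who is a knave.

Xiu is a knave, Gita is a knave, Yolanda is a knave, and Vance is a knight.

Since Xiu is a knave, "Gita is a knave exactly when Yolanda is a knight" needs to be false, which holds.
As a knave, Gita's statement "Xiu and Yolanda are knights" should be false; it is.
Yolanda is a knave, so "at least four of Xiu, Gita, Yolanda, and Vance are knaves" must be false — and it is.
Vance is a knight; "Yolanda is a knave" is true, as required.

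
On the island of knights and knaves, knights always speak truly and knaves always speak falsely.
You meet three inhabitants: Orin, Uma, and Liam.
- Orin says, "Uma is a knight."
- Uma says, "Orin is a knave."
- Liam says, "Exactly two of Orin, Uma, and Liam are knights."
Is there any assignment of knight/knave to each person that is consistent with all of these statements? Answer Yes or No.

No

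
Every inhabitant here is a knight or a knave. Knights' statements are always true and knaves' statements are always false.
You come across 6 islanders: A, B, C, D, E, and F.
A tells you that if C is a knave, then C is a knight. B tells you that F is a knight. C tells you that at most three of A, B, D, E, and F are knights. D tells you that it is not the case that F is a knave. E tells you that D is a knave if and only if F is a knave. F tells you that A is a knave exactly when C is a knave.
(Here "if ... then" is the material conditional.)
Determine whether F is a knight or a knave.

F is a knight.

Consistent assignments: {A=knave, B=knight, C=knave, D=knight, E=knight, F=knight}
In every consistent assignment, F is a knight.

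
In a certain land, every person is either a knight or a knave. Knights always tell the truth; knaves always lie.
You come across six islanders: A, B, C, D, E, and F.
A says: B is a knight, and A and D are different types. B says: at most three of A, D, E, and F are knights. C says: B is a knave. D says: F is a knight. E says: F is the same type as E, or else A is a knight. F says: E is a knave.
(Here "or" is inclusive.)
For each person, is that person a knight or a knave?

A is a knight, B is a knight, C is a knave, D is a knave, E is a knight, and F is a knave.

A is a knight; "B is a knight, and A and D are different types" is True, as required.
B (knight): "at most three of A, D, E, and F are knights" — True. ✓
Since C is a knave, "B is a knave" needs to be False, which holds.
D (knave): "F is a knight" — False. ✓
E (knight): "F is the same type as E, or else A is a knight" — True. ✓
F is a knave; "E is a knave" is False, as required.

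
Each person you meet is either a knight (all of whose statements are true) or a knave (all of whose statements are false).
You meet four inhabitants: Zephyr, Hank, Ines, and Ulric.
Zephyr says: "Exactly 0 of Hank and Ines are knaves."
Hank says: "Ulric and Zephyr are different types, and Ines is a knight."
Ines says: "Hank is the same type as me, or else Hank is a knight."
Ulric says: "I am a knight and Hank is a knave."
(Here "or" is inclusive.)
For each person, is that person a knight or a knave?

Knights: Zephyr, Hank, and Ines. Knaves: Ulric.

Suppose Zephyr is a knave. Then Zephyr's statement "exactly 0 of Hank and Ines are knaves" would have to be false. Checking the 8 ways to assign the others, none is consistent with every speaker.
(For instance, with Hank=knight, Ines=knight, Ulric=knave, Zephyr's claim "exactly 0 of Hank and Ines are knaves" comes out true where it would need to be false.)
So Zephyr must be a knight, making "exactly 0 of Hank and Ines are knaves" true. Taking Zephyr=knight, Hank=knight, Ines=knight, Ulric=knave, each remaining statement checks out:
  Hank (knight): "Ulric and Zephyr are different types, and Ines is a knight" — true. ✓
  Ines (knight): "Hank is the same type as me, or else Hank is a knight" — true. ✓
  Ulric (knave): "I am a knight and Hank is a knave" — false. ✓
This is the unique consistent assignment.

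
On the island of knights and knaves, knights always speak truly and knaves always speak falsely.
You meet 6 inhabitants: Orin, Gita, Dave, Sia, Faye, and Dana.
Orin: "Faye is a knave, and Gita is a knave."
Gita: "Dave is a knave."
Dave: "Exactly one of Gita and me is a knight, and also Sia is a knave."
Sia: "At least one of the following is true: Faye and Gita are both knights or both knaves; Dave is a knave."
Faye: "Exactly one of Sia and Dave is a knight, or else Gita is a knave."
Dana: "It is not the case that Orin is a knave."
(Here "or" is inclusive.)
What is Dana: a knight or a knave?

Dana is a knave.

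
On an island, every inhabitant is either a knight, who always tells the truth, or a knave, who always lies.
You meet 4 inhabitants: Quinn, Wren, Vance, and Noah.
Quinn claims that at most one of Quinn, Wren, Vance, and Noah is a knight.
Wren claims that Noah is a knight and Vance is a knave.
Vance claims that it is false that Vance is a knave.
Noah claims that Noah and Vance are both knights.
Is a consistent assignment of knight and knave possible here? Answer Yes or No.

Yes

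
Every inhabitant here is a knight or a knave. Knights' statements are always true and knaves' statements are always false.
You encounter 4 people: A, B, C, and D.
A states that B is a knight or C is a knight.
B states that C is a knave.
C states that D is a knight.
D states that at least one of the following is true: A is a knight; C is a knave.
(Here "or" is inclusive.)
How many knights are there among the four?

3

The unique consistent assignment is A=knight, B=knave, C=knight, D=knight.
That has 3 knights.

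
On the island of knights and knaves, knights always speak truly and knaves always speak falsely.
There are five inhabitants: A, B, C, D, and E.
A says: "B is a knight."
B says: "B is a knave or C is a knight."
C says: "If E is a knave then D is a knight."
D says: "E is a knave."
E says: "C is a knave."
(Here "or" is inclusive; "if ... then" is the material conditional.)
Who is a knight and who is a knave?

Suppose A is a knave. Then A's statement "B is a knight" would have to be false. Checking the 16 ways to assign the others, none is consistent with every speaker.
(For instance, with B=knight, C=knight, D=knight, E=knave, A's claim "B is a knight" comes out true where it would need to be false.)
So A must be a knight, making "B is a knight" true. Taking A=knight, B=knight, C=knight, D=knight, E=knave, each remaining statement checks out:
  B (knight): "B is a knave or C is a knight" — true. ✓
  C (knight): "if E is a knave then D is a knight" — true. ✓
  D (knight): "E is a knave" — true. ✓
  E (knave): "C is a knave" — false. ✓
This is the unique consistent assignment.

Knights: A, B, C, and D. Knaves: E.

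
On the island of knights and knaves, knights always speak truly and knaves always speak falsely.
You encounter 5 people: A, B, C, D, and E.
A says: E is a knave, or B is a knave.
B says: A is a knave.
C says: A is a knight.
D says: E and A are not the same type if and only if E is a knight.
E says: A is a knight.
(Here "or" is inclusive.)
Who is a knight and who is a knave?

Since A is a knight, "E is a knave, or B is a knave" needs to be true, which holds.
As a knave, B's statement "A is a knave" should be False; it is.
C is a knight; "A is a knight" is true, as required.
D is a knave, so "E and A are not the same type if and only if E is a knight" must be False — and it is.
As a knight, E's statement "A is a knight" should be true; it is.

A is a knight, B is a knave, C is a knight, D is a knave, and E is a knight.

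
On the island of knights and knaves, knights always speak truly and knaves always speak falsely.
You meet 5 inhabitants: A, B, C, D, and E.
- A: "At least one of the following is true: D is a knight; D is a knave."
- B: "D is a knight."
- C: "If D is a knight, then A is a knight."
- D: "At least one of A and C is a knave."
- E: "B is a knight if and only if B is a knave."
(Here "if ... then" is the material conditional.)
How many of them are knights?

2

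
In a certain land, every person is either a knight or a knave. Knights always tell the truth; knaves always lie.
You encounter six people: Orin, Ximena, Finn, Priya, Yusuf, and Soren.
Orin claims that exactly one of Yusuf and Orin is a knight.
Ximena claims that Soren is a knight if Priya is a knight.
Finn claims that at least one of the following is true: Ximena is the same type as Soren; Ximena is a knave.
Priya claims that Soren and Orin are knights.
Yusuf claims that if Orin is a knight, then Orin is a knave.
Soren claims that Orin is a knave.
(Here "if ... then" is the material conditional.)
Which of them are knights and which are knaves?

Since Orin is a knight, "exactly one of Yusuf and Orin is a knight" needs to be true, which holds.
Ximena is a knight, and the claim "Soren is a knight if Priya is a knight" is indeed true.
Finn is a knave, and the claim "at least one of the following is true: Ximena is the same type as Soren; Ximena is a knave" is indeed False.
As a knave, Priya's statement "Soren and Orin are knights" should be False; it is.
Yusuf is a knave, and the claim "if Orin is a knight, then Orin is a knave" is indeed False.
Soren is a knave; "Orin is a knave" is False, as required.

Orin is a knight, Ximena is a knight, Finn is a knave, Priya is a knave, Yusuf is a knave, and Soren is a knave.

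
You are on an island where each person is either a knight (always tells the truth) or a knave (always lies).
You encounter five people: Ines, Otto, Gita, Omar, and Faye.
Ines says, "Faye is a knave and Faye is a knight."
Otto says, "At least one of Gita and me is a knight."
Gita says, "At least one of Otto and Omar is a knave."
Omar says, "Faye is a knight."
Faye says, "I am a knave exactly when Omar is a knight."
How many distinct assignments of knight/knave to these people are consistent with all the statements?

Consistent assignments:
  Ines=knave, Otto=knight, Gita=knight, Omar=knave, Faye=knave

1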